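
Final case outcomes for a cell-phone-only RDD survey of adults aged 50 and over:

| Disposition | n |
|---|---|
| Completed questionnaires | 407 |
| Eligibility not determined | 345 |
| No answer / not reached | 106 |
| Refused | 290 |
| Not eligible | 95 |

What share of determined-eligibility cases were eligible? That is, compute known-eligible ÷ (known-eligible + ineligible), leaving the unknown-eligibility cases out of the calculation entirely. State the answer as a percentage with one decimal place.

89.4%

Eligible (known) = 407 + 290 + 106 = 803
e = 803 / (803 + 95) = 803 / 898 = 0.8942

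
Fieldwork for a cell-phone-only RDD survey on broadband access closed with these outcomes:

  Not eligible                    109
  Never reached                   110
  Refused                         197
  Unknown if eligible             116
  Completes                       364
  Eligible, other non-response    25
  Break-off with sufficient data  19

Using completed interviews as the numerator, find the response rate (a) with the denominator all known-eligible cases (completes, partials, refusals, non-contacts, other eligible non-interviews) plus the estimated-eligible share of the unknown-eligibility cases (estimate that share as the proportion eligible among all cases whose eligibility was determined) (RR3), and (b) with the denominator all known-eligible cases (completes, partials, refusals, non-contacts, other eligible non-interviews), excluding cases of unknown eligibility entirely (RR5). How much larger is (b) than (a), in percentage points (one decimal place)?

Top = 364
Eligible (known) = 364 + 19 + 197 + 110 + 25 = 715
e = 715 / (715 + 109) = 715 / 824 = 0.8677
e × U = 0.8677 × 116 = 100.65
Denom = 715 + 100.65 = 815.65
RR3 = 364 / 815.65 = 0.4463
Denom = 364 + 19 + 197 + 110 + 25 = 715
RR5 = 364 / 715 = 0.5091
Difference = 50.91 − 44.63 = 6.28 percentage points

6.3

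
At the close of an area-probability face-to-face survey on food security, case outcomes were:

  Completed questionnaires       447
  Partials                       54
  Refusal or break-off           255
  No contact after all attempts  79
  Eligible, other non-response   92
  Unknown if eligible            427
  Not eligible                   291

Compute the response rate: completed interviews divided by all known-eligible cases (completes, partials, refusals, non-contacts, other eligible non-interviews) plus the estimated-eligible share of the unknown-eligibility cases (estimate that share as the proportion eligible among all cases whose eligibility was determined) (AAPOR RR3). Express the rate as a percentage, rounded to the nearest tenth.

Top → 447
Eligible (known) → 447 + 54 + 255 + 79 + 92 = 927
e = 927 / (927 + 291) = 927 / 1218 = 0.7611
Eligible share of unknowns → 0.7611 × 427 = 324.99
Base → 927 + 324.99 = 1251.99
RR3 = 447 / 1251.99 = 0.3570

35.7%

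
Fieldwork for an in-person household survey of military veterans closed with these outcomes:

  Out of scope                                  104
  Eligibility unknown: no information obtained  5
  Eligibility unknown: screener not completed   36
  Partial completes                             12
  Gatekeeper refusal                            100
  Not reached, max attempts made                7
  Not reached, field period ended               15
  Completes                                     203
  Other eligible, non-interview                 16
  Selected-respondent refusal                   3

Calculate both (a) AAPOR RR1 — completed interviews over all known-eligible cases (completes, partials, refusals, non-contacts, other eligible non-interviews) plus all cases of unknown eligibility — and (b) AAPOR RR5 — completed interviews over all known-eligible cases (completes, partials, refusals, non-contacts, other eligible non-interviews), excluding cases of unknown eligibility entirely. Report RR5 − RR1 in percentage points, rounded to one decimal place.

Refusals = 100 + 3 = 103
Never reached = 15 + 7 = 22
Undetermined eligibility = 36 + 5 = 41
Num = 203
Denominator = 203 + 12 + 103 + 22 + 16 + 41 = 397
RR1 = 203 / 397 = 0.5113
Denominator = 203 + 12 + 103 + 22 + 16 = 356
RR5 = 203 / 356 = 0.5702
Difference = 57.02 − 51.13 = 5.89 percentage points

5.9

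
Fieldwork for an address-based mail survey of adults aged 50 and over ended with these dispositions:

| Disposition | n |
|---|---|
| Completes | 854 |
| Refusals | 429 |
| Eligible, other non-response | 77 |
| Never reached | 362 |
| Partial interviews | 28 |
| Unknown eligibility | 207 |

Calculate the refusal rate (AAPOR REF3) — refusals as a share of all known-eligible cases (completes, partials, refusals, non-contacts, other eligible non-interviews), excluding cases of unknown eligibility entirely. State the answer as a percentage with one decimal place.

Top: 429
Denom: 854 + 28 + 429 + 362 + 77 = 1750
REF3 = 429 / 1750 = 0.2451

24.5%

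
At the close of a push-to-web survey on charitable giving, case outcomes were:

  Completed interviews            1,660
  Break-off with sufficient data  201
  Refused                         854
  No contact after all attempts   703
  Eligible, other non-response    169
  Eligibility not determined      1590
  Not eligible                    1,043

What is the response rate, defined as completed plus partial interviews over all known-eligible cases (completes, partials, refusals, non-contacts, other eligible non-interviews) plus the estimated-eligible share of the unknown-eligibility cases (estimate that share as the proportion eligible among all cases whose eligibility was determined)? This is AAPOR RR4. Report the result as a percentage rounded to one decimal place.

Numerator → 1660 + 201 = 1861
Eligible (known) → 1660 + 201 + 854 + 703 + 169 = 3587
e = 3587 / (3587 + 1043) = 3587 / 4630 = 0.7747
Eligible share of unknowns → 0.7747 × 1590 = 1231.77
Base → 3587 + 1231.77 = 4818.77
RR4 = 1861 / 4818.77 = 0.3862

38.6%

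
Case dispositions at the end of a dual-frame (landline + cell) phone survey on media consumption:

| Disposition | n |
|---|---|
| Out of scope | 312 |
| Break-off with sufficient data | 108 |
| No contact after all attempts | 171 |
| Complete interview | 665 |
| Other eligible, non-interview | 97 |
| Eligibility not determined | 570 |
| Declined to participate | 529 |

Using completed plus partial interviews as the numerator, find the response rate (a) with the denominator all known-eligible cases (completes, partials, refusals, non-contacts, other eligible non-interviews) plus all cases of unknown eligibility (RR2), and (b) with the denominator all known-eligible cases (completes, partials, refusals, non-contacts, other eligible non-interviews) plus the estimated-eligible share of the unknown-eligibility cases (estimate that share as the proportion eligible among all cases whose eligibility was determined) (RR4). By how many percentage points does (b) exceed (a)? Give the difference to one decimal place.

1.7

Top: 665 + 108 = 773
Denominator: 665 + 108 + 529 + 171 + 97 + 570 = 2140
RR2 = 773 / 2140 = 0.3612
Determined eligible: 665 + 108 + 529 + 171 + 97 = 1570
e = 1570 / (1570 + 312) = 1570 / 1882 = 0.8342
e × U: 0.8342 × 570 = 475.49
Denominator: 1570 + 475.49 = 2045.49
RR4 = 773 / 2045.49 = 0.3779
Difference = 37.79 − 36.12 = 1.67 percentage points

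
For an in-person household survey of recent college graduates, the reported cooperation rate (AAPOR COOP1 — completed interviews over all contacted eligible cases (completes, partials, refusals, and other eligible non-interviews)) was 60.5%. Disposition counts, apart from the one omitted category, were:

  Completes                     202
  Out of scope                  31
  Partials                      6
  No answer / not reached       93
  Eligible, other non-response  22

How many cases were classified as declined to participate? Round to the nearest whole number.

104

COOP1 = 202 / D = 0.605
D = 202 / 0.605 = 333.9
Rest of base = 230
declined to participate = 333.9 − 230 ≈ 104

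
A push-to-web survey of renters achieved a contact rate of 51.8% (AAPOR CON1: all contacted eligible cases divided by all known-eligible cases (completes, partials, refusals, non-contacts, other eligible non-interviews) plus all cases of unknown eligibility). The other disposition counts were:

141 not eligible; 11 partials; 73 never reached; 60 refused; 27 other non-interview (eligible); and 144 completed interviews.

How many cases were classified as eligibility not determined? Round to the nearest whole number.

152

Num = 144 + 11 + 60 + 27 = 242
CON1 = 242 / D = 0.518
D = 242 / 0.518 = 467.2
Rest of base = 315
eligibility not determined = 467.2 − 315 ≈ 152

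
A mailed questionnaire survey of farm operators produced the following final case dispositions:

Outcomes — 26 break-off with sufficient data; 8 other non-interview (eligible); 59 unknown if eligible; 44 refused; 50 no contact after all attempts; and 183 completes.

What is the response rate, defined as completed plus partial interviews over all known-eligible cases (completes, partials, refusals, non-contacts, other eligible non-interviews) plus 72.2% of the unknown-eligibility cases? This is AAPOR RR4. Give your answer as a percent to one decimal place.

Top = 183 + 26 = 209
Determined eligible = 183 + 26 + 44 + 50 + 8 = 311
Estimated eligible among unknowns = 0.7220 × 59 = 42.60
Denominator = 311 + 42.60 = 353.60
RR4 = 209 / 353.60 = 0.5911

59.1%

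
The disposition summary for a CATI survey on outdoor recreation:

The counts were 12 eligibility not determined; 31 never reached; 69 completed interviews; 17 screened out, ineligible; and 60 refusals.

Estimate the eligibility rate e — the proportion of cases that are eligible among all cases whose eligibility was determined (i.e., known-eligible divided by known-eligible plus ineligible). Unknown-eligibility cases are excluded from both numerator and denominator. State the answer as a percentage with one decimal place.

Known eligible = 69 + 60 + 31 = 160
e = 160 / (160 + 17) = 160 / 177 = 0.9040

90.4%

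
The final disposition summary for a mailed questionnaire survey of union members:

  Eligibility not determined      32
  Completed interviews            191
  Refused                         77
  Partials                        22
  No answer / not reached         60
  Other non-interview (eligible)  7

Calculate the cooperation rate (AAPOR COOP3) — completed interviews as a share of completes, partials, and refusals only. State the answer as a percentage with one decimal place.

Top = 191
Base = 191 + 22 + 77 = 290
COOP3 = 191 / 290 = 0.6586

65.9%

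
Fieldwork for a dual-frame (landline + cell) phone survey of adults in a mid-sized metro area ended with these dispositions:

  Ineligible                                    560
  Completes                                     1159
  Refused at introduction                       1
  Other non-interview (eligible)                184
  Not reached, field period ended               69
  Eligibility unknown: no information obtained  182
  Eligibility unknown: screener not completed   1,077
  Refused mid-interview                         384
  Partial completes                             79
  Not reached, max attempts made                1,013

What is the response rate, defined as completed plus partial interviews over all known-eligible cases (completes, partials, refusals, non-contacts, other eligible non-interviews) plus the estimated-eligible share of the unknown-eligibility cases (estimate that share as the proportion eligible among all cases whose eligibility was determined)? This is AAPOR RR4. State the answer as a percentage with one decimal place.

Declined to participate = 1 + 384 = 385
Never reached = 69 + 1013 = 1082
Unknown eligibility = 1077 + 182 = 1259
Top → 1159 + 79 = 1238
Known eligible → 1159 + 79 + 385 + 1082 + 184 = 2889
e = 2889 / (2889 + 560) = 2889 / 3449 = 0.8376
Eligible share of unknowns → 0.8376 × 1259 = 1054.54
Denom → 2889 + 1054.54 = 3943.54
RR4 = 1238 / 3943.54 = 0.3139

31.4%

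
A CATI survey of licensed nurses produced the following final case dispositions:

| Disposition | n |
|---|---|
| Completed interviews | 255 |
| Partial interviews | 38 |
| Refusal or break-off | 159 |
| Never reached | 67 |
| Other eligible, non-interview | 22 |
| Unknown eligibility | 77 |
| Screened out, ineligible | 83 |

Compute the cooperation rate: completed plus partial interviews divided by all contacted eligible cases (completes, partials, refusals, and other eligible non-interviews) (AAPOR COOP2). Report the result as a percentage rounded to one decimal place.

61.8%

Num: 255 + 38 = 293
Denominator: 255 + 38 + 159 + 22 = 474
COOP2 = 293 / 474 = 0.6181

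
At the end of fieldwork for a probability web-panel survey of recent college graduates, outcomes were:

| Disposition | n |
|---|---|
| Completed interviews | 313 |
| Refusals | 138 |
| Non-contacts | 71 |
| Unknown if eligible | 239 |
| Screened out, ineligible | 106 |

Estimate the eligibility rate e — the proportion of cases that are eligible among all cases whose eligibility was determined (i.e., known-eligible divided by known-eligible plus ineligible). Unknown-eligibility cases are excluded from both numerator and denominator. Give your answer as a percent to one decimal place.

Known eligible → 313 + 138 + 71 = 522
e = 522 / (522 + 106) = 522 / 628 = 0.8312

83.1%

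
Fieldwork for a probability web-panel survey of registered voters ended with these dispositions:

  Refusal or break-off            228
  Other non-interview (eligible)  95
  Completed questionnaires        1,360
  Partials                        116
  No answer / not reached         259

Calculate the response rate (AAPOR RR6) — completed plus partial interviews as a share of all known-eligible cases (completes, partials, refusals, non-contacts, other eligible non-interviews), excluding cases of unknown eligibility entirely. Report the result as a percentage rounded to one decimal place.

71.7%

Top = 1360 + 116 = 1476
Base = 1360 + 116 + 228 + 259 + 95 = 2058
RR6 = 1476 / 2058 = 0.7172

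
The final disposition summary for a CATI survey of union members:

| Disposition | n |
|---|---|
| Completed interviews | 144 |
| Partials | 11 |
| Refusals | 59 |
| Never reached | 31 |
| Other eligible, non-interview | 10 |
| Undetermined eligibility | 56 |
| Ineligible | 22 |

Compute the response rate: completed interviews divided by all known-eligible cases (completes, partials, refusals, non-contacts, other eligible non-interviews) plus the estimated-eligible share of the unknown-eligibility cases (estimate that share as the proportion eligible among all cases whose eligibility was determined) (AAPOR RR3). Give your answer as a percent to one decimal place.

47.0%

Top: 144
Known eligible: 144 + 11 + 59 + 31 + 10 = 255
e = 255 / (255 + 22) = 255 / 277 = 0.9206
Estimated eligible among unknowns: 0.9206 × 56 = 51.55
Denominator: 255 + 51.55 = 306.55
RR3 = 144 / 306.55 = 0.4697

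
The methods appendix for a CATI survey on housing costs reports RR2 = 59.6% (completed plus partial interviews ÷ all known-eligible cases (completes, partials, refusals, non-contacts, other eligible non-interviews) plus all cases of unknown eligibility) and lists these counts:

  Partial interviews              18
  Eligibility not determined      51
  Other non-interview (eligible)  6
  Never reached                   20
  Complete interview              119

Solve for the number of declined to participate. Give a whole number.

Top = 119 + 18 = 137
RR2 = 137 / D = 0.596
D = 137 / 0.596 = 229.9
Remaining denominator categories sum to 214
declined to participate = 229.9 − 214 ≈ 16

16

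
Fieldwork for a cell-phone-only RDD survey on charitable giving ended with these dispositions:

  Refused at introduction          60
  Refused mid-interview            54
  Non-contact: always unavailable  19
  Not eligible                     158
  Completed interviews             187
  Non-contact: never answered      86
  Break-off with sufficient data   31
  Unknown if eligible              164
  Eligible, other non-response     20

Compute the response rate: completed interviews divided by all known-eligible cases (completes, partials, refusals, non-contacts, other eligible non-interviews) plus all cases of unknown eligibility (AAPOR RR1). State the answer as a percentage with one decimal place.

30.1%

Refused = 60 + 54 = 114
No answer / not reached = 86 + 19 = 105
Top → 187
Denom → 187 + 31 + 114 + 105 + 20 + 164 = 621
RR1 = 187 / 621 = 0.3011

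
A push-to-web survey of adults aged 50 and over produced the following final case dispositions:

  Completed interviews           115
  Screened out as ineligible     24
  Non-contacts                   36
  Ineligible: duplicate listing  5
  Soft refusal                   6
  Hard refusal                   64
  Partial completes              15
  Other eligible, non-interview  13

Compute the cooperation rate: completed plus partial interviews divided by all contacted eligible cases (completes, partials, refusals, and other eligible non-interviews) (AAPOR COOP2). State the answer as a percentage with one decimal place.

61.0%

Refused = 64 + 6 = 70
Ineligible = 24 + 5 = 29
Numerator = 115 + 15 = 130
Denom = 115 + 15 + 70 + 13 = 213
COOP2 = 130 / 213 = 0.6103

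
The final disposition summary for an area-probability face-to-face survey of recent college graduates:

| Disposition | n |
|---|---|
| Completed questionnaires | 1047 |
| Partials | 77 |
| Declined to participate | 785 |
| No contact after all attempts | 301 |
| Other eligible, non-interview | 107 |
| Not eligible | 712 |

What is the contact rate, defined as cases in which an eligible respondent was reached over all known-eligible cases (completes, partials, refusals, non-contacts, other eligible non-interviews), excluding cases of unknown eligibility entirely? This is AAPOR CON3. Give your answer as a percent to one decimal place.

87.0%

Top → 1047 + 77 + 785 + 107 = 2016
Denominator → 1047 + 77 + 785 + 301 + 107 = 2317
CON3 = 2016 / 2317 = 0.8701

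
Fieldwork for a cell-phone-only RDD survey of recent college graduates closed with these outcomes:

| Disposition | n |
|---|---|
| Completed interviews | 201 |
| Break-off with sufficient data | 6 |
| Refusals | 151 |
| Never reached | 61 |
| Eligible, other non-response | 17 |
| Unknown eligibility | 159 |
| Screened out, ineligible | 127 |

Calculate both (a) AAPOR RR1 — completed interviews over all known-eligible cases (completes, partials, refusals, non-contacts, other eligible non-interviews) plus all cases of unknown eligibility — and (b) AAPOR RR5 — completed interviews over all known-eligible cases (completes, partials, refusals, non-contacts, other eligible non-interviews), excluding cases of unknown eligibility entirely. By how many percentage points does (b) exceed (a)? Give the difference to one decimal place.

Num → 201
Denom → 201 + 6 + 151 + 61 + 17 + 159 = 595
RR1 = 201 / 595 = 0.3378
Denom → 201 + 6 + 151 + 61 + 17 = 436
RR5 = 201 / 436 = 0.4610
Difference = 46.10 − 33.78 = 12.32 percentage points

12.3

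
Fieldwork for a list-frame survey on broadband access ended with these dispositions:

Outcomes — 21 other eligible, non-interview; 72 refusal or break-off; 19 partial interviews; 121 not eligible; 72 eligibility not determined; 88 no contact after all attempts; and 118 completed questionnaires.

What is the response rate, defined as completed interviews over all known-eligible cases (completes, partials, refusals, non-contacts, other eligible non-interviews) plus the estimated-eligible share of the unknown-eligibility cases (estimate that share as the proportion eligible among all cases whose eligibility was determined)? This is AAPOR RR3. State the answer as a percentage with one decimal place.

31.9%

Top: 118
Determined eligible: 118 + 19 + 72 + 88 + 21 = 318
e = 318 / (318 + 121) = 318 / 439 = 0.7244
e × U: 0.7244 × 72 = 52.16
Base: 318 + 52.16 = 370.16
RR3 = 118 / 370.16 = 0.3188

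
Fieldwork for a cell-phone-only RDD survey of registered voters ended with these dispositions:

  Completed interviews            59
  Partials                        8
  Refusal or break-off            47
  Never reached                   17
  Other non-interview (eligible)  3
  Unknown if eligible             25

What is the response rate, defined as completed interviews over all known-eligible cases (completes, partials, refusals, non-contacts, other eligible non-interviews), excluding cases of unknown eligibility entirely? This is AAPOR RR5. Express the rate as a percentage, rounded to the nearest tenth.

Numerator = 59
Base = 59 + 8 + 47 + 17 + 3 = 134
RR5 = 59 / 134 = 0.4403

44.0%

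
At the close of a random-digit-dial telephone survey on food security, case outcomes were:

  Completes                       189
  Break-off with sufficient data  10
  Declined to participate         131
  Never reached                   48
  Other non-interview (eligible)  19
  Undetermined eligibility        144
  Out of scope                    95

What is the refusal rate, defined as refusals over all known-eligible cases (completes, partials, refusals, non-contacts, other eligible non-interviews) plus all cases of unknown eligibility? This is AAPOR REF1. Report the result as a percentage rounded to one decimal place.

24.2%

Top → 131
Denominator → 189 + 10 + 131 + 48 + 19 + 144 = 541
REF1 = 131 / 541 = 0.2421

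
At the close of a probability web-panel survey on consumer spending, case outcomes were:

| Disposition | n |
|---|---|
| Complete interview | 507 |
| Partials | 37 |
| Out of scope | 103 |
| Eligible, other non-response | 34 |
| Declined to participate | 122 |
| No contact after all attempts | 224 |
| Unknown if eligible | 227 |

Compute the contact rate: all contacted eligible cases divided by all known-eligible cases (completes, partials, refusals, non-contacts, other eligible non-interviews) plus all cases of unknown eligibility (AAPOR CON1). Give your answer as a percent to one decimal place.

Num: 507 + 37 + 122 + 34 = 700
Base: 507 + 37 + 122 + 224 + 34 + 227 = 1151
CON1 = 700 / 1151 = 0.6082

60.8%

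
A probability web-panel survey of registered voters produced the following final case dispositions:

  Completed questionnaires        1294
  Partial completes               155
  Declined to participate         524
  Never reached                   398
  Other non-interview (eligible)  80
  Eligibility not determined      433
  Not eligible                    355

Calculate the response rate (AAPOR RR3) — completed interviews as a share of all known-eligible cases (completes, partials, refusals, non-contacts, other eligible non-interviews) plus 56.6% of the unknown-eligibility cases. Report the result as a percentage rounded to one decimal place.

Top → 1294
Determined eligible → 1294 + 155 + 524 + 398 + 80 = 2451
e × U → 0.5660 × 433 = 245.08
Denom → 2451 + 245.08 = 2696.08
RR3 = 1294 / 2696.08 = 0.4800

48.0%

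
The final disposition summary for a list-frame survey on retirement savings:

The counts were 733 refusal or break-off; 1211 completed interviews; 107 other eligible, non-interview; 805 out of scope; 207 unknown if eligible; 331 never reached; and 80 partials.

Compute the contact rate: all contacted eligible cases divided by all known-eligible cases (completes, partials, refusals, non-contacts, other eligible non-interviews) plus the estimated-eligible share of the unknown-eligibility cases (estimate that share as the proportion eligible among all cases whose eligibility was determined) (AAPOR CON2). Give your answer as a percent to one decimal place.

Num = 1211 + 80 + 733 + 107 = 2131
Determined eligible = 1211 + 80 + 733 + 331 + 107 = 2462
e = 2462 / (2462 + 805) = 2462 / 3267 = 0.7536
Estimated eligible among unknowns = 0.7536 × 207 = 156.00
Base = 2462 + 156.00 = 2618.00
CON2 = 2131 / 2618.00 = 0.8140

81.4%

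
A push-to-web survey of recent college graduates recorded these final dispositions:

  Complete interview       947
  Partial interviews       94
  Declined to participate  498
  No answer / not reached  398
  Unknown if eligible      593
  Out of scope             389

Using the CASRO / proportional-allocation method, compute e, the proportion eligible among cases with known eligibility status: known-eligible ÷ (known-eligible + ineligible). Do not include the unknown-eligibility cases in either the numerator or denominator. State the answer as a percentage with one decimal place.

Known eligible = 947 + 94 + 498 + 398 = 1937
e = 1937 / (1937 + 389) = 1937 / 2326 = 0.8328

83.3%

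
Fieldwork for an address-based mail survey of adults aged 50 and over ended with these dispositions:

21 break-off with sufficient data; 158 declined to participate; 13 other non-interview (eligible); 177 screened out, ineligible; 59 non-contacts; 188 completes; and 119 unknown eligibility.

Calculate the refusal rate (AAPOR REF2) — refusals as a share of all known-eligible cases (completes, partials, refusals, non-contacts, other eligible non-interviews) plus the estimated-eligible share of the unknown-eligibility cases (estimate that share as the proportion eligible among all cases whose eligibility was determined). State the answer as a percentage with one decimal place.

30.2%

Numerator → 158
Known eligible → 188 + 21 + 158 + 59 + 13 = 439
e = 439 / (439 + 177) = 439 / 616 = 0.7127
e × U → 0.7127 × 119 = 84.81
Denominator → 439 + 84.81 = 523.81
REF2 = 158 / 523.81 = 0.3016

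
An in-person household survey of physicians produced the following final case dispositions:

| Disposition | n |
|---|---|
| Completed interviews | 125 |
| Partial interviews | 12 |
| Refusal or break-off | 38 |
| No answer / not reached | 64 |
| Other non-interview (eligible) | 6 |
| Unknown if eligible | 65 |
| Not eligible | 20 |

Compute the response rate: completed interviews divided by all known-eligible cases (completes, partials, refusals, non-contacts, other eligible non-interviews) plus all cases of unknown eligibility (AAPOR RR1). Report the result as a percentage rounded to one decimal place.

40.3%

Num = 125
Denom = 125 + 12 + 38 + 64 + 6 + 65 = 310
RR1 = 125 / 310 = 0.4032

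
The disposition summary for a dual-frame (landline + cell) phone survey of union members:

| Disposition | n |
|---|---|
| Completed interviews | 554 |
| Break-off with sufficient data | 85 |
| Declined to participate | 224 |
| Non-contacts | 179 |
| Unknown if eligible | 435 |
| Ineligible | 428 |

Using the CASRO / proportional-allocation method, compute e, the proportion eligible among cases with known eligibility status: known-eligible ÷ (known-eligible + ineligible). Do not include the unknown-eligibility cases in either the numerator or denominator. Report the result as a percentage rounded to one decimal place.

70.9%

Known eligible: 554 + 85 + 224 + 179 = 1042
e = 1042 / (1042 + 428) = 1042 / 1470 = 0.7088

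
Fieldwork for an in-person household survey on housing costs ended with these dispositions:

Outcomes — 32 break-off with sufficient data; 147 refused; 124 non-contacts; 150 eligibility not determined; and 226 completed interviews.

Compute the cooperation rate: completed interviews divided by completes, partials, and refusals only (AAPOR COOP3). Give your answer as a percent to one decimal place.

55.8%

Top: 226
Denominator: 226 + 32 + 147 = 405
COOP3 = 226 / 405 = 0.5580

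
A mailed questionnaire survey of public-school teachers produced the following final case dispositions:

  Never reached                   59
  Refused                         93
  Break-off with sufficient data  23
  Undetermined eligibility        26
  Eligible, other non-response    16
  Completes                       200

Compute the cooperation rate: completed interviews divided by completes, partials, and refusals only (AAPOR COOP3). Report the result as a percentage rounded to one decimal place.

Top = 200
Denominator = 200 + 23 + 93 = 316
COOP3 = 200 / 316 = 0.6329

63.3%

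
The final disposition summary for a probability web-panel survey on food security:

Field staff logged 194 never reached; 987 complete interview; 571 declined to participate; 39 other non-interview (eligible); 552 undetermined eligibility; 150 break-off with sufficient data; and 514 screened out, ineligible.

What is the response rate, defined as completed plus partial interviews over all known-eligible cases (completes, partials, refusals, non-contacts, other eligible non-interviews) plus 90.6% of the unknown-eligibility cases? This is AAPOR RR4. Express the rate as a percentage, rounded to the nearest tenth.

46.6%

Top: 987 + 150 = 1137
Determined eligible: 987 + 150 + 571 + 194 + 39 = 1941
e × U: 0.9060 × 552 = 500.11
Denom: 1941 + 500.11 = 2441.11
RR4 = 1137 / 2441.11 = 0.4658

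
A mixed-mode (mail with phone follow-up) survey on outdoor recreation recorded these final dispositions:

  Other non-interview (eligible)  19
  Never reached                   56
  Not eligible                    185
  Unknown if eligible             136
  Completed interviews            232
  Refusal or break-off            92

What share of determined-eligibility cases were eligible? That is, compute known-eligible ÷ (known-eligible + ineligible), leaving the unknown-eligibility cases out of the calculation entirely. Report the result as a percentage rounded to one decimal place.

Known eligible = 232 + 92 + 56 + 19 = 399
e = 399 / (399 + 185) = 399 / 584 = 0.6832

68.3%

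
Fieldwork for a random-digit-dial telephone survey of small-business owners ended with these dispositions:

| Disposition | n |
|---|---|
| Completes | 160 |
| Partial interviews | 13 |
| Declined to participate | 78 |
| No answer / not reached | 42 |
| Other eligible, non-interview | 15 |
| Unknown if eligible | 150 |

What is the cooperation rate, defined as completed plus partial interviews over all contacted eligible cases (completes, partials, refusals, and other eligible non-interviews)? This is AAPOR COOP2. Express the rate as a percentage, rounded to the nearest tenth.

65.0%

Num → 160 + 13 = 173
Denominator → 160 + 13 + 78 + 15 = 266
COOP2 = 173 / 266 = 0.6504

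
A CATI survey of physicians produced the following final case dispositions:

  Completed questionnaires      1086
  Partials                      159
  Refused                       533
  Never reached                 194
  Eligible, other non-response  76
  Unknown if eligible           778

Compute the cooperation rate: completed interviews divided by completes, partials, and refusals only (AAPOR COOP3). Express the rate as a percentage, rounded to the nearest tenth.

Top = 1086
Denominator = 1086 + 159 + 533 = 1778
COOP3 = 1086 / 1778 = 0.6108

61.1%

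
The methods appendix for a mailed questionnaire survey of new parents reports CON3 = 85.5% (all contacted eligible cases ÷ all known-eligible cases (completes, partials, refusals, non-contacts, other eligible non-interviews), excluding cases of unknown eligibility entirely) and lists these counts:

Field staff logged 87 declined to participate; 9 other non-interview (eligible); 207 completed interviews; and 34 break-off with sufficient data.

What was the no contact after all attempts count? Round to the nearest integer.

57

Numerator → 207 + 34 + 87 + 9 = 337
CON3 = 337 / D = 0.855
D = 337 / 0.855 = 394.2
Rest of base = 337
no contact after all attempts = 394.2 − 337 ≈ 57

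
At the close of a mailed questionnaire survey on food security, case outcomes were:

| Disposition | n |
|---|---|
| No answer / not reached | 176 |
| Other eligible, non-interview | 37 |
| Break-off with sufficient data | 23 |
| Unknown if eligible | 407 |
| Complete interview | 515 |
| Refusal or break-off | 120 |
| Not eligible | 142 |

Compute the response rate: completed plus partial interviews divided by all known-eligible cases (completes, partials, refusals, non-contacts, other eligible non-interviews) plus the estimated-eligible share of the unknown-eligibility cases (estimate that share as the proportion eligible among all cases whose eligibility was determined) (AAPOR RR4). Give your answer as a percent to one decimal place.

44.1%

Num = 515 + 23 = 538
Eligible (known) = 515 + 23 + 120 + 176 + 37 = 871
e = 871 / (871 + 142) = 871 / 1013 = 0.8598
e × U = 0.8598 × 407 = 349.94
Base = 871 + 349.94 = 1220.94
RR4 = 538 / 1220.94 = 0.4406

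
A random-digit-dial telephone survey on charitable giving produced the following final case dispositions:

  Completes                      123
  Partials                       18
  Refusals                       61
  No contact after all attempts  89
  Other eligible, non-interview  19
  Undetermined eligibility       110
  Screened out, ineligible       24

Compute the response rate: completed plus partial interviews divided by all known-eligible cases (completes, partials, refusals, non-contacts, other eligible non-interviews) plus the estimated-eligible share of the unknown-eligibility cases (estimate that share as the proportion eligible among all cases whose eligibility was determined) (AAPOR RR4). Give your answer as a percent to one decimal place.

34.2%

Numerator = 123 + 18 = 141
Determined eligible = 123 + 18 + 61 + 89 + 19 = 310
e = 310 / (310 + 24) = 310 / 334 = 0.9281
e × U = 0.9281 × 110 = 102.09
Denom = 310 + 102.09 = 412.09
RR4 = 141 / 412.09 = 0.3422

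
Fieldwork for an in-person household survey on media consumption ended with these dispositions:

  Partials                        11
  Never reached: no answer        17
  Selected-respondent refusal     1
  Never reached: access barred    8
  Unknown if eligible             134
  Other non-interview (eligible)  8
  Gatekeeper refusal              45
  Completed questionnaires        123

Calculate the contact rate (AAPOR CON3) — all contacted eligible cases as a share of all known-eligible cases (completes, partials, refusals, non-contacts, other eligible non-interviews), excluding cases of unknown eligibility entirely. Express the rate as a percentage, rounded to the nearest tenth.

Refusal or break-off = 45 + 1 = 46
No contact after all attempts = 17 + 8 = 25
Top: 123 + 11 + 46 + 8 = 188
Base: 123 + 11 + 46 + 25 + 8 = 213
CON3 = 188 / 213 = 0.8826

88.3%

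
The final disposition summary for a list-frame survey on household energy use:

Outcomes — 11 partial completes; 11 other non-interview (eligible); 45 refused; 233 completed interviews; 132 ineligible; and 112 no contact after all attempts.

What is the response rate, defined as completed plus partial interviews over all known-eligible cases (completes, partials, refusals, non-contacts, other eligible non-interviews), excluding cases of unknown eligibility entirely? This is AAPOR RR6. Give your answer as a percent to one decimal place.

59.2%

Top = 233 + 11 = 244
Base = 233 + 11 + 45 + 112 + 11 = 412
RR6 = 244 / 412 = 0.5922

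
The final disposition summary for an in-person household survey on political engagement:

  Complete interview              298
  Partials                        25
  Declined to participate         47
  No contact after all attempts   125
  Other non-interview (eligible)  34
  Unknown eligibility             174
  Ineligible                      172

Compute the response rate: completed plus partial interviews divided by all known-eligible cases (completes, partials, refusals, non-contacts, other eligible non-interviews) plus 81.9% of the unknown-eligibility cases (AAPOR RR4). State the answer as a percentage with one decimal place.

48.1%

Numerator → 298 + 25 = 323
Known eligible → 298 + 25 + 47 + 125 + 34 = 529
e × U → 0.8190 × 174 = 142.51
Denominator → 529 + 142.51 = 671.51
RR4 = 323 / 671.51 = 0.4810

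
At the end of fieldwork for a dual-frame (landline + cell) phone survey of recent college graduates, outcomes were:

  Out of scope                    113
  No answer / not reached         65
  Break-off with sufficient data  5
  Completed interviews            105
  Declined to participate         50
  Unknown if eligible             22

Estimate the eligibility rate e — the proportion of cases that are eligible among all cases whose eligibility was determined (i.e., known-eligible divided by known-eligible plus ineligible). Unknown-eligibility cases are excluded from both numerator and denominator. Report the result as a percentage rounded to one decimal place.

Known eligible = 105 + 5 + 50 + 65 = 225
e = 225 / (225 + 113) = 225 / 338 = 0.6657

66.6%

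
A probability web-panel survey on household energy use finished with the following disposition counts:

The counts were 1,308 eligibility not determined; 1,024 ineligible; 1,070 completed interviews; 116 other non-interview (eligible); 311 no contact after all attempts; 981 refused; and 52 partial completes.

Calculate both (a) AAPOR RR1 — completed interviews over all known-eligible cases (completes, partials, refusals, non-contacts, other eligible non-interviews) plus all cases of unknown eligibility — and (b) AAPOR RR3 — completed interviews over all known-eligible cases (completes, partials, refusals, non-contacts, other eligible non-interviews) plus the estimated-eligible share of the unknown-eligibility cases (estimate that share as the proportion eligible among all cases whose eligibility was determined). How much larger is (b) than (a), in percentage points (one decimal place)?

3.0

Top: 1070
Denom: 1070 + 52 + 981 + 311 + 116 + 1308 = 3838
RR1 = 1070 / 3838 = 0.2788
Determined eligible: 1070 + 52 + 981 + 311 + 116 = 2530
e = 2530 / (2530 + 1024) = 2530 / 3554 = 0.7119
Estimated eligible among unknowns: 0.7119 × 1308 = 931.17
Denom: 2530 + 931.17 = 3461.17
RR3 = 1070 / 3461.17 = 0.3091
Difference = 30.91 − 27.88 = 3.03 percentage points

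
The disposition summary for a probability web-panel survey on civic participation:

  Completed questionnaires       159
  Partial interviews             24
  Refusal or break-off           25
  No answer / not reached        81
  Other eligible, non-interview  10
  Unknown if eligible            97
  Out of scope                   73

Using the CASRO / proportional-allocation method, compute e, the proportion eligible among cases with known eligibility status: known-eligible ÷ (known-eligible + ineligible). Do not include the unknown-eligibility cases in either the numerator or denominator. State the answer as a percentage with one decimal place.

80.4%

Known eligible = 159 + 24 + 25 + 81 + 10 = 299
e = 299 / (299 + 73) = 299 / 372 = 0.8038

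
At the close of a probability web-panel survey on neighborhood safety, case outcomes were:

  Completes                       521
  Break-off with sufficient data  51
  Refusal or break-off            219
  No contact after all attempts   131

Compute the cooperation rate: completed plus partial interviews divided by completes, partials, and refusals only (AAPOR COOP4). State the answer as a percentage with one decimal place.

Num: 521 + 51 = 572
Denom: 521 + 51 + 219 = 791
COOP4 = 572 / 791 = 0.7231

72.3%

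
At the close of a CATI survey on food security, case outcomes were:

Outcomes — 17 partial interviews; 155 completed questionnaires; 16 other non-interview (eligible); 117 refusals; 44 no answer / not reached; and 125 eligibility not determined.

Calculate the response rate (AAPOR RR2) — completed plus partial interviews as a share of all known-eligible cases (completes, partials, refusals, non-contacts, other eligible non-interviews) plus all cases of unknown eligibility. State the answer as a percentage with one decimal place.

36.3%

Numerator = 155 + 17 = 172
Denom = 155 + 17 + 117 + 44 + 16 + 125 = 474
RR2 = 172 / 474 = 0.3629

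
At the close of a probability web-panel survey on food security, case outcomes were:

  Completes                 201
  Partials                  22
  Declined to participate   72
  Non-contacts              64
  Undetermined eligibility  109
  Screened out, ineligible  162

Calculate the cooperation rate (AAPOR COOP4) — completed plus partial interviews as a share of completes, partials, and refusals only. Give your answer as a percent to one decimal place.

Numerator → 201 + 22 = 223
Base → 201 + 22 + 72 = 295
COOP4 = 223 / 295 = 0.7559

75.6%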